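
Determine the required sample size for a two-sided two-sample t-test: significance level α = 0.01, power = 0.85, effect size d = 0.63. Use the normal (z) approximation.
n = 66 per group

Sample size formula (two-sample t-test, normal approximation):
n = 2 · ((z_{α/2} + z_β) / d)²

z_{α/2} = 2.576 (for α = 0.01, two-sided)
z_β = 1.036 (for power = 0.85)
d = 0.63

n = 2 · ((2.576 + 1.036) / 0.63)²
n = 2 · (5.733)²
n ≈ 65.73
Round up to the next whole number: n = 66 per group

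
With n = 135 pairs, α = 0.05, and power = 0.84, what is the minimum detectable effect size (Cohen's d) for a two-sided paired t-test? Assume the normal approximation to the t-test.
d ≈ 0.25

Minimum detectable effect (paired t-test, normal approximation):
d = (z_{α/2} + z_β) / √n
d = (1.960 + 0.994) / √135
d = 2.954 / 11.619
d ≈ 0.25

By Cohen's convention (0.2 small / 0.5 medium / 0.8 large): small effect.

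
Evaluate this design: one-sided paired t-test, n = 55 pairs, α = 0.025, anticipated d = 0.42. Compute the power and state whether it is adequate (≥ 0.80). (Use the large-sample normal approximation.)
Power ≈ 0.88; the study is adequately powered (power ≥ 0.80)

Power calculation (paired t-test, normal approximation):
z_β = d · √n - z_α
z_β = 0.42 · √55 - 1.960
z_β = 0.42 · 7.416 - 1.960
z_β = 1.155

Power = Φ(z_β) = Φ(1.155) ≈ 0.876

Effect size d = 0.42 is small by Cohen's convention (0.2/0.5/0.8).

Threshold: power ≥ 0.80 is conventionally adequate.
Power ≈ 0.88 → the study is adequately powered (power ≥ 0.80).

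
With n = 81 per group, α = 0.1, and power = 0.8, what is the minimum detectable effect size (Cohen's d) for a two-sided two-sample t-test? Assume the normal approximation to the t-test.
d ≈ 0.39

Minimum detectable effect (two-sample t-test, normal approximation):
d = (z_{α/2} + z_β) / √(n/2)
d = (1.645 + 0.842) / √(81/2)
d = 2.486 / 6.364
d ≈ 0.39

By Cohen's convention (0.2 small / 0.5 medium / 0.8 large): small effect.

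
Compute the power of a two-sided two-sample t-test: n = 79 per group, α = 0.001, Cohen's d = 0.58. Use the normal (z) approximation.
Power ≈ 0.64

Power calculation (two-sample t-test, normal approximation):
z_β = d · √(n/2) - z_{α/2}
z_β = 0.58 · √(79/2) - 3.291
z_β = 0.58 · 6.285 - 3.291
z_β = 0.355

Power = Φ(z_β) = Φ(0.355) ≈ 0.639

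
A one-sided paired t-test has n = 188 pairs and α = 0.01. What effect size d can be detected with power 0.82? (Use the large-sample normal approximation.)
d ≈ 0.24

Minimum detectable effect (paired t-test, normal approximation):
d = (z_α + z_β) / √n
d = (2.326 + 0.915) / √188
d = 3.242 / 13.711
d ≈ 0.24

By Cohen's convention (0.2 small / 0.5 medium / 0.8 large): small effect.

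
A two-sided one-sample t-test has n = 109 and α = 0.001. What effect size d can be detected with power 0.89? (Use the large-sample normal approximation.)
d ≈ 0.43

Minimum detectable effect (one-sample t-test, normal approximation):
d = (z_{α/2} + z_β) / √n
d = (3.291 + 1.227) / √109
d = 4.517 / 10.440
d ≈ 0.43

By Cohen's convention (0.2 small / 0.5 medium / 0.8 large): small effect.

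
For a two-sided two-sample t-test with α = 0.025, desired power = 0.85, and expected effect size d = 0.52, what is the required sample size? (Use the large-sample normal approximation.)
n = 80 per group

Sample size formula (two-sample t-test, normal approximation):
n = 2 · ((z_{α/2} + z_β) / d)²

z_{α/2} = 2.241 (for α = 0.025, two-sided)
z_β = 1.036 (for power = 0.85)
d = 0.52

n = 2 · ((2.241 + 1.036) / 0.52)²
n = 2 · (6.302)²
n ≈ 79.43
Round up to the next whole number: n = 80 per group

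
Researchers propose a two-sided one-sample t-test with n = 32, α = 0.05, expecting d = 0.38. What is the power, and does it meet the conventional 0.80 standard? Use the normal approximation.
Power ≈ 0.58; the study is underpowered (power < 0.80)

Power calculation (one-sample t-test, normal approximation):
z_β = d · √n - z_{α/2}
z_β = 0.38 · √32 - 1.960
z_β = 0.38 · 5.657 - 1.960
z_β = 0.190

Power = Φ(z_β) = Φ(0.190) ≈ 0.575

Effect size d = 0.38 is small by Cohen's convention (0.2/0.5/0.8).

Threshold: power ≥ 0.80 is conventionally adequate.
Power ≈ 0.58 → the study is underpowered (power < 0.80).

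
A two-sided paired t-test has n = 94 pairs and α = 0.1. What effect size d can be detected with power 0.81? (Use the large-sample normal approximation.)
d ≈ 0.26

Minimum detectable effect (paired t-test, normal approximation):
d = (z_{α/2} + z_β) / √n
d = (1.645 + 0.878) / √94
d = 2.523 / 9.695
d ≈ 0.26

By Cohen's convention (0.2 small / 0.5 medium / 0.8 large): small effect.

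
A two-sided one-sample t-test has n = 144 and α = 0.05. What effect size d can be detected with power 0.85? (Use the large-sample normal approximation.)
d ≈ 0.25

Minimum detectable effect (one-sample t-test, normal approximation):
d = (z_{α/2} + z_β) / √n
d = (1.960 + 1.036) / √144
d = 2.996 / 12.000
d ≈ 0.25

By Cohen's convention (0.2 small / 0.5 medium / 0.8 large): small effect.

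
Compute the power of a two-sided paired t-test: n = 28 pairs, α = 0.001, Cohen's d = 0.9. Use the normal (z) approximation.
Power ≈ 0.93

Power calculation (paired t-test, normal approximation):
z_β = d · √n - z_{α/2}
z_β = 0.9 · √28 - 3.291
z_β = 0.9 · 5.292 - 3.291
z_β = 1.472

Power = Φ(z_β) = Φ(1.472) ≈ 0.929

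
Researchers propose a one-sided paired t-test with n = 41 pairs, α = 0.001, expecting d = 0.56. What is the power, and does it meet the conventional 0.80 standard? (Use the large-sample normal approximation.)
Power ≈ 0.69; the study is underpowered (power < 0.80)

Power calculation (paired t-test, normal approximation):
z_β = d · √n - z_α
z_β = 0.56 · √41 - 3.090
z_β = 0.56 · 6.403 - 3.090
z_β = 0.496

Power = Φ(z_β) = Φ(0.496) ≈ 0.690

Effect size d = 0.56 is medium by Cohen's convention (0.2/0.5/0.8).

Threshold: power ≥ 0.80 is conventionally adequate.
Power ≈ 0.69 → the study is underpowered (power < 0.80).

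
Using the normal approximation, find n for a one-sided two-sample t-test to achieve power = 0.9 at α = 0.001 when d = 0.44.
n = 198 per group

Sample size formula (two-sample t-test, normal approximation):
n = 2 · ((z_α + z_β) / d)²

z_α = 3.090 (for α = 0.001, one-sided)
z_β = 1.282 (for power = 0.9)
d = 0.44

n = 2 · ((3.090 + 1.282) / 0.44)²
n = 2 · (9.936)²
n ≈ 197.45
Round up to the next whole number: n = 198 per group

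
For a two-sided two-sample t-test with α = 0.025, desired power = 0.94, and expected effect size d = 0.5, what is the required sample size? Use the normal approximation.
n = 116 per group

Sample size formula (two-sample t-test, normal approximation):
n = 2 · ((z_{α/2} + z_β) / d)²

z_{α/2} = 2.241 (for α = 0.025, two-sided)
z_β = 1.555 (for power = 0.94)
d = 0.5

n = 2 · ((2.241 + 1.555) / 0.5)²
n = 2 · (7.592)²
n ≈ 115.28
Round up to the next whole number: n = 116 per group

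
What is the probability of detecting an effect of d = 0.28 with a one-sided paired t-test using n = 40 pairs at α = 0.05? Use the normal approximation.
Power ≈ 0.55

Power calculation (paired t-test, normal approximation):
z_β = d · √n - z_α
z_β = 0.28 · √40 - 1.645
z_β = 0.28 · 6.325 - 1.645
z_β = 0.126

Power = Φ(z_β) = Φ(0.126) ≈ 0.550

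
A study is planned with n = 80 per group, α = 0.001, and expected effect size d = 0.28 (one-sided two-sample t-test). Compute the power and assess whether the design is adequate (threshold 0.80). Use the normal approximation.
Power ≈ 0.09; the study is underpowered (power < 0.80)

Power calculation (two-sample t-test, normal approximation):
z_β = d · √(n/2) - z_α
z_β = 0.28 · √(80/2) - 3.090
z_β = 0.28 · 6.325 - 3.090
z_β = -1.319

Power = Φ(z_β) = Φ(-1.319) ≈ 0.094

Effect size d = 0.28 is small by Cohen's convention (0.2/0.5/0.8).

Threshold: power ≥ 0.80 is conventionally adequate.
Power ≈ 0.09 → the study is underpowered (power < 0.80).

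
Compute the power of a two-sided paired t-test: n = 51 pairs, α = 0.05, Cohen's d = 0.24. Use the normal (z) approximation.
Power ≈ 0.40

Power calculation (paired t-test, normal approximation):
z_β = d · √n - z_{α/2}
z_β = 0.24 · √51 - 1.960
z_β = 0.24 · 7.141 - 1.960
z_β = -0.246

Power = Φ(z_β) = Φ(-0.246) ≈ 0.403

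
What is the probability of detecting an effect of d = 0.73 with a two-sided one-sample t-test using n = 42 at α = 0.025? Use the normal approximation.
Power ≈ 0.99

Power calculation (one-sample t-test, normal approximation):
z_β = d · √n - z_{α/2}
z_β = 0.73 · √42 - 2.241
z_β = 0.73 · 6.481 - 2.241
z_β = 2.490

Power = Φ(z_β) = Φ(2.490) ≈ 0.994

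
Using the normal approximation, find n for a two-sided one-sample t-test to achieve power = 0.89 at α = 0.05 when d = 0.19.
n = 282

Sample size formula (one-sample t-test, normal approximation):
n = ((z_{α/2} + z_β) / d)²

z_{α/2} = 1.960 (for α = 0.05, two-sided)
z_β = 1.227 (for power = 0.89)
d = 0.19

n = ((1.960 + 1.227) / 0.19)²
n = (16.774)²
n ≈ 281.37
Round up to the next whole number: n = 282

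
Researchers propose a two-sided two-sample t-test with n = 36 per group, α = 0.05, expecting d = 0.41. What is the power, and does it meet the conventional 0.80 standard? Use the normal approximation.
Power ≈ 0.41; the study is underpowered (power < 0.80)

Power calculation (two-sample t-test, normal approximation):
z_β = d · √(n/2) - z_{α/2}
z_β = 0.41 · √(36/2) - 1.960
z_β = 0.41 · 4.243 - 1.960
z_β = -0.220

Power = Φ(z_β) = Φ(-0.220) ≈ 0.413

Effect size d = 0.41 is small by Cohen's convention (0.2/0.5/0.8).

Threshold: power ≥ 0.80 is conventionally adequate.
Power ≈ 0.41 → the study is underpowered (power < 0.80).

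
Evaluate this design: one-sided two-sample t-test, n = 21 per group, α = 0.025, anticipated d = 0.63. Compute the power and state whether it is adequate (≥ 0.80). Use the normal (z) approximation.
Power ≈ 0.53; the study is underpowered (power < 0.80)

Power calculation (two-sample t-test, normal approximation):
z_β = d · √(n/2) - z_α
z_β = 0.63 · √(21/2) - 1.960
z_β = 0.63 · 3.240 - 1.960
z_β = 0.081

Power = Φ(z_β) = Φ(0.081) ≈ 0.532

Effect size d = 0.63 is medium by Cohen's convention (0.2/0.5/0.8).

Threshold: power ≥ 0.80 is conventionally adequate.
Power ≈ 0.53 → the study is underpowered (power < 0.80).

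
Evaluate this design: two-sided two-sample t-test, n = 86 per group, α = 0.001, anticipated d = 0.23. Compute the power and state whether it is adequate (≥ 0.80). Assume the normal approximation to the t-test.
Power ≈ 0.04; the study is underpowered (power < 0.80)

Power calculation (two-sample t-test, normal approximation):
z_β = d · √(n/2) - z_{α/2}
z_β = 0.23 · √(86/2) - 3.291
z_β = 0.23 · 6.557 - 3.291
z_β = -1.782

Power = Φ(z_β) = Φ(-1.782) ≈ 0.037

Effect size d = 0.23 is small by Cohen's convention (0.2/0.5/0.8).

Threshold: power ≥ 0.80 is conventionally adequate.
Power ≈ 0.04 → the study is underpowered (power < 0.80).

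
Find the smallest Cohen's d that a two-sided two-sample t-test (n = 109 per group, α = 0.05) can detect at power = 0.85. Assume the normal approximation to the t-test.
d ≈ 0.41

Minimum detectable effect (two-sample t-test, normal approximation):
d = (z_{α/2} + z_β) / √(n/2)
d = (1.960 + 1.036) / √(109/2)
d = 2.996 / 7.382
d ≈ 0.41

By Cohen's convention (0.2 small / 0.5 medium / 0.8 large): small effect.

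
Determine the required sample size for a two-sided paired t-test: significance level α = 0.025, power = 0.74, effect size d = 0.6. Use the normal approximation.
n = 24 pairs

Sample size formula (paired t-test, normal approximation):
n = ((z_{α/2} + z_β) / d)²

z_{α/2} = 2.241 (for α = 0.025, two-sided)
z_β = 0.643 (for power = 0.74)
d = 0.6

n = ((2.241 + 0.643) / 0.6)²
n = (4.807)²
n ≈ 23.11
Round up to the next whole number: n = 24 pairs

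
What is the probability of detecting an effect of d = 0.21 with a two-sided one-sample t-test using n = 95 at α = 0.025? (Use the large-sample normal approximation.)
Power ≈ 0.42

Power calculation (one-sample t-test, normal approximation):
z_β = d · √n - z_{α/2}
z_β = 0.21 · √95 - 2.241
z_β = 0.21 · 9.747 - 2.241
z_β = -0.195

Power = Φ(z_β) = Φ(-0.195) ≈ 0.423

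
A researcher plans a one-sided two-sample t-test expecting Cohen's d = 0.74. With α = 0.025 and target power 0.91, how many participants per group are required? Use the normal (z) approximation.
n = 40 per group

Sample size formula (two-sample t-test, normal approximation):
n = 2 · ((z_α + z_β) / d)²

z_α = 1.960 (for α = 0.025, one-sided)
z_β = 1.341 (for power = 0.91)
d = 0.74

n = 2 · ((1.960 + 1.341) / 0.74)²
n = 2 · (4.461)²
n ≈ 39.80
Round up to the next whole number: n = 40 per group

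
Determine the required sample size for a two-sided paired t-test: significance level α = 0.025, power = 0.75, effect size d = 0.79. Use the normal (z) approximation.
n = 14 pairs

Sample size formula (paired t-test, normal approximation):
n = ((z_{α/2} + z_β) / d)²

z_{α/2} = 2.241 (for α = 0.025, two-sided)
z_β = 0.674 (for power = 0.75)
d = 0.79

n = ((2.241 + 0.674) / 0.79)²
n = (3.690)²
n ≈ 13.62
Round up to the next whole number: n = 14 pairs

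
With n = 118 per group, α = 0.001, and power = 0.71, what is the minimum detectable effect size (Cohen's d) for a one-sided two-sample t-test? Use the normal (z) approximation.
d ≈ 0.47

Minimum detectable effect (two-sample t-test, normal approximation):
d = (z_α + z_β) / √(n/2)
d = (3.090 + 0.553) / √(118/2)
d = 3.644 / 7.681
d ≈ 0.47

By Cohen's convention (0.2 small / 0.5 medium / 0.8 large): small effect.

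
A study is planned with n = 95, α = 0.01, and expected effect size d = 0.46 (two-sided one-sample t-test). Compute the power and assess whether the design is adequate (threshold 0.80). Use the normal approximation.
Power ≈ 0.97; the study is adequately powered (power ≥ 0.80)

Power calculation (one-sample t-test, normal approximation):
z_β = d · √n - z_{α/2}
z_β = 0.46 · √95 - 2.576
z_β = 0.46 · 9.747 - 2.576
z_β = 1.908

Power = Φ(z_β) = Φ(1.908) ≈ 0.972

Effect size d = 0.46 is small by Cohen's convention (0.2/0.5/0.8).

Threshold: power ≥ 0.80 is conventionally adequate.
Power ≈ 0.97 → the study is adequately powered (power ≥ 0.80).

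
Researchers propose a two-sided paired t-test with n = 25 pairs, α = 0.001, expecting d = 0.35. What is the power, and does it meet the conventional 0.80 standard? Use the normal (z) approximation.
Power ≈ 0.06; the study is underpowered (power < 0.80)

Power calculation (paired t-test, normal approximation):
z_β = d · √n - z_{α/2}
z_β = 0.35 · √25 - 3.291
z_β = 0.35 · 5.000 - 3.291
z_β = -1.541

Power = Φ(z_β) = Φ(-1.541) ≈ 0.062

Effect size d = 0.35 is small by Cohen's convention (0.2/0.5/0.8).

Threshold: power ≥ 0.80 is conventionally adequate.
Power ≈ 0.06 → the study is underpowered (power < 0.80).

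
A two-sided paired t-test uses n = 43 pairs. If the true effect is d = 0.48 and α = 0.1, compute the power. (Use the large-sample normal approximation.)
Power ≈ 0.93

Power calculation (paired t-test, normal approximation):
z_β = d · √n - z_{α/2}
z_β = 0.48 · √43 - 1.645
z_β = 0.48 · 6.557 - 1.645
z_β = 1.503

Power = Φ(z_β) = Φ(1.503) ≈ 0.934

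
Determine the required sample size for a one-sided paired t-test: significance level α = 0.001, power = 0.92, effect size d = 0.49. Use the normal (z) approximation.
n = 85 pairs

Sample size formula (paired t-test, normal approximation):
n = ((z_α + z_β) / d)²

z_α = 3.090 (for α = 0.001, one-sided)
z_β = 1.405 (for power = 0.92)
d = 0.49

n = ((3.090 + 1.405) / 0.49)²
n = (9.173)²
n ≈ 84.14
Round up to the next whole number: n = 85 pairs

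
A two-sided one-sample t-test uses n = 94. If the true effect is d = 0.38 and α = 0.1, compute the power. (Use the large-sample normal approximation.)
Power ≈ 0.98

Power calculation (one-sample t-test, normal approximation):
z_β = d · √n - z_{α/2}
z_β = 0.38 · √94 - 1.645
z_β = 0.38 · 9.695 - 1.645
z_β = 2.039

Power = Φ(z_β) = Φ(2.039) ≈ 0.979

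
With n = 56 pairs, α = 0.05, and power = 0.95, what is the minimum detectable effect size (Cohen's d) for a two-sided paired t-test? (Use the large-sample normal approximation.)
d ≈ 0.48

Minimum detectable effect (paired t-test, normal approximation):
d = (z_{α/2} + z_β) / √n
d = (1.960 + 1.645) / √56
d = 3.605 / 7.483
d ≈ 0.48

By Cohen's convention (0.2 small / 0.5 medium / 0.8 large): small effect.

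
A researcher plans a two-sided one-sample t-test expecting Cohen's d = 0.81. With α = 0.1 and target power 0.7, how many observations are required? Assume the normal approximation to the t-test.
n = 8

Sample size formula (one-sample t-test, normal approximation):
n = ((z_{α/2} + z_β) / d)²

z_{α/2} = 1.645 (for α = 0.1, two-sided)
z_β = 0.524 (for power = 0.7)
d = 0.81

n = ((1.645 + 0.524) / 0.81)²
n = (2.678)²
n ≈ 7.17
Round up to the next whole number: n = 8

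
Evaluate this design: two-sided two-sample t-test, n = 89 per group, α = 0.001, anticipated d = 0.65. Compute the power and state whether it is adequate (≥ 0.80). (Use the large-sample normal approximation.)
Power ≈ 0.85; the study is adequately powered (power ≥ 0.80)

Power calculation (two-sample t-test, normal approximation):
z_β = d · √(n/2) - z_{α/2}
z_β = 0.65 · √(89/2) - 3.291
z_β = 0.65 · 6.671 - 3.291
z_β = 1.046

Power = Φ(z_β) = Φ(1.046) ≈ 0.852

Effect size d = 0.65 is medium by Cohen's convention (0.2/0.5/0.8).

Threshold: power ≥ 0.80 is conventionally adequate.
Power ≈ 0.85 → the study is adequately powered (power ≥ 0.80).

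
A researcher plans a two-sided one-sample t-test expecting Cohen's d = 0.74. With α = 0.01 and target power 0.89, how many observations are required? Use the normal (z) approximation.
n = 27

Sample size formula (one-sample t-test, normal approximation):
n = ((z_{α/2} + z_β) / d)²

z_{α/2} = 2.576 (for α = 0.01, two-sided)
z_β = 1.227 (for power = 0.89)
d = 0.74

n = ((2.576 + 1.227) / 0.74)²
n = (5.139)²
n ≈ 26.41
Round up to the next whole number: n = 27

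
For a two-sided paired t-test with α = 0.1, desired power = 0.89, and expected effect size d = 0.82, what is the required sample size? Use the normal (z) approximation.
n = 13 pairs

Sample size formula (paired t-test, normal approximation):
n = ((z_{α/2} + z_β) / d)²

z_{α/2} = 1.645 (for α = 0.1, two-sided)
z_β = 1.227 (for power = 0.89)
d = 0.82

n = ((1.645 + 1.227) / 0.82)²
n = (3.502)²
n ≈ 12.26
Round up to the next whole number: n = 13 pairs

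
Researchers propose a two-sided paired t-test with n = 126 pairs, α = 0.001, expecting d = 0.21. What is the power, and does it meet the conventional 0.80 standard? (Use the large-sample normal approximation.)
Power ≈ 0.18; the study is underpowered (power < 0.80)

Power calculation (paired t-test, normal approximation):
z_β = d · √n - z_{α/2}
z_β = 0.21 · √126 - 3.291
z_β = 0.21 · 11.225 - 3.291
z_β = -0.933

Power = Φ(z_β) = Φ(-0.933) ≈ 0.175

Effect size d = 0.21 is small by Cohen's convention (0.2/0.5/0.8).

Threshold: power ≥ 0.80 is conventionally adequate.
Power ≈ 0.18 → the study is underpowered (power < 0.80).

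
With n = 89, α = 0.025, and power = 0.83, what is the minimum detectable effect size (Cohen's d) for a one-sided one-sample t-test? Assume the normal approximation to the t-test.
d ≈ 0.31

Minimum detectable effect (one-sample t-test, normal approximation):
d = (z_α + z_β) / √n
d = (1.960 + 0.954) / √89
d = 2.914 / 9.434
d ≈ 0.31

By Cohen's convention (0.2 small / 0.5 medium / 0.8 large): small effect.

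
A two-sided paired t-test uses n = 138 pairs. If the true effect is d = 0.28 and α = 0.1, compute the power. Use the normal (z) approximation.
Power ≈ 0.95

Power calculation (paired t-test, normal approximation):
z_β = d · √n - z_{α/2}
z_β = 0.28 · √138 - 1.645
z_β = 0.28 · 11.747 - 1.645
z_β = 1.644

Power = Φ(z_β) = Φ(1.644) ≈ 0.950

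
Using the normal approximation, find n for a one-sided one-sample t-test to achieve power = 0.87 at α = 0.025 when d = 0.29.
n = 114

Sample size formula (one-sample t-test, normal approximation):
n = ((z_α + z_β) / d)²

z_α = 1.960 (for α = 0.025, one-sided)
z_β = 1.126 (for power = 0.87)
d = 0.29

n = ((1.960 + 1.126) / 0.29)²
n = (10.641)²
n ≈ 113.23
Round up to the next whole number: n = 114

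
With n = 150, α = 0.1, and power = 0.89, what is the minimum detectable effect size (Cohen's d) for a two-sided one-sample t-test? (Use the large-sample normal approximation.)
d ≈ 0.23

Minimum detectable effect (one-sample t-test, normal approximation):
d = (z_{α/2} + z_β) / √n
d = (1.645 + 1.227) / √150
d = 2.871 / 12.247
d ≈ 0.23

By Cohen's convention (0.2 small / 0.5 medium / 0.8 large): small effect.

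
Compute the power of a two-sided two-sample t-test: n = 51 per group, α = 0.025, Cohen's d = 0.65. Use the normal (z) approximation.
Power ≈ 0.85

Power calculation (two-sample t-test, normal approximation):
z_β = d · √(n/2) - z_{α/2}
z_β = 0.65 · √(51/2) - 2.241
z_β = 0.65 · 5.050 - 2.241
z_β = 1.041

Power = Φ(z_β) = Φ(1.041) ≈ 0.851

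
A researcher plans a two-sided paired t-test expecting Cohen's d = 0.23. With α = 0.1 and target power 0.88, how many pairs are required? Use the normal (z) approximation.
n = 151 pairs

Sample size formula (paired t-test, normal approximation):
n = ((z_{α/2} + z_β) / d)²

z_{α/2} = 1.645 (for α = 0.1, two-sided)
z_β = 1.175 (for power = 0.88)
d = 0.23

n = ((1.645 + 1.175) / 0.23)²
n = (12.261)²
n ≈ 150.33
Round up to the next whole number: n = 151 pairs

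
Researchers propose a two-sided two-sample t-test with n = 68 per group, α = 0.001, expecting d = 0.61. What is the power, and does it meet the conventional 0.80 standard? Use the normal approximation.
Power ≈ 0.61; the study is underpowered (power < 0.80)

Power calculation (two-sample t-test, normal approximation):
z_β = d · √(n/2) - z_{α/2}
z_β = 0.61 · √(68/2) - 3.291
z_β = 0.61 · 5.831 - 3.291
z_β = 0.266

Power = Φ(z_β) = Φ(0.266) ≈ 0.605

Effect size d = 0.61 is medium by Cohen's convention (0.2/0.5/0.8).

Threshold: power ≥ 0.80 is conventionally adequate.
Power ≈ 0.61 → the study is underpowered (power < 0.80).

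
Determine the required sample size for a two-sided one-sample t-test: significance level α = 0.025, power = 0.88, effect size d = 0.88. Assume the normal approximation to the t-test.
n = 16

Sample size formula (one-sample t-test, normal approximation):
n = ((z_{α/2} + z_β) / d)²

z_{α/2} = 2.241 (for α = 0.025, two-sided)
z_β = 1.175 (for power = 0.88)
d = 0.88

n = ((2.241 + 1.175) / 0.88)²
n = (3.882)²
n ≈ 15.07
Round up to the next whole number: n = 16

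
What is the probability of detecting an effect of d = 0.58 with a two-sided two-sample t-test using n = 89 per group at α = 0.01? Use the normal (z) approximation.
Power ≈ 0.90

Power calculation (two-sample t-test, normal approximation):
z_β = d · √(n/2) - z_{α/2}
z_β = 0.58 · √(89/2) - 2.576
z_β = 0.58 · 6.671 - 2.576
z_β = 1.293

Power = Φ(z_β) = Φ(1.293) ≈ 0.902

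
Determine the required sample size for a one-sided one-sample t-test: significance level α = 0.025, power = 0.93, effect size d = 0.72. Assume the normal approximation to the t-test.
n = 23

Sample size formula (one-sample t-test, normal approximation):
n = ((z_α + z_β) / d)²

z_α = 1.960 (for α = 0.025, one-sided)
z_β = 1.476 (for power = 0.93)
d = 0.72

n = ((1.960 + 1.476) / 0.72)²
n = (4.772)²
n ≈ 22.77
Round up to the next whole number: n = 23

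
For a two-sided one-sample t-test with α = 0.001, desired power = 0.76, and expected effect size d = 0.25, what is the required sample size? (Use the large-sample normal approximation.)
n = 256

Sample size formula (one-sample t-test, normal approximation):
n = ((z_{α/2} + z_β) / d)²

z_{α/2} = 3.291 (for α = 0.001, two-sided)
z_β = 0.706 (for power = 0.76)
d = 0.25

n = ((3.291 + 0.706) / 0.25)²
n = (15.988)²
n ≈ 255.62
Round up to the next whole number: n = 256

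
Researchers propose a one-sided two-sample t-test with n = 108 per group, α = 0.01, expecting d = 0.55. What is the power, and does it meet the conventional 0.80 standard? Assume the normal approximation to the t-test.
Power ≈ 0.96; the study is adequately powered (power ≥ 0.80)

Power calculation (two-sample t-test, normal approximation):
z_β = d · √(n/2) - z_α
z_β = 0.55 · √(108/2) - 2.326
z_β = 0.55 · 7.348 - 2.326
z_β = 1.715

Power = Φ(z_β) = Φ(1.715) ≈ 0.957

Effect size d = 0.55 is medium by Cohen's convention (0.2/0.5/0.8).

Threshold: power ≥ 0.80 is conventionally adequate.
Power ≈ 0.96 → the study is adequately powered (power ≥ 0.80).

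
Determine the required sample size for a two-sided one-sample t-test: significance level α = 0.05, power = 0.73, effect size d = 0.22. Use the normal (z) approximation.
n = 137

Sample size formula (one-sample t-test, normal approximation):
n = ((z_{α/2} + z_β) / d)²

z_{α/2} = 1.960 (for α = 0.05, two-sided)
z_β = 0.613 (for power = 0.73)
d = 0.22

n = ((1.960 + 0.613) / 0.22)²
n = (11.695)²
n ≈ 136.77
Round up to the next whole number: n = 137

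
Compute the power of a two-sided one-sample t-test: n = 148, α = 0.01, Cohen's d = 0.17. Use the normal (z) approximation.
Power ≈ 0.31

Power calculation (one-sample t-test, normal approximation):
z_β = d · √n - z_{α/2}
z_β = 0.17 · √148 - 2.576
z_β = 0.17 · 12.166 - 2.576
z_β = -0.508

Power = Φ(z_β) = Φ(-0.508) ≈ 0.306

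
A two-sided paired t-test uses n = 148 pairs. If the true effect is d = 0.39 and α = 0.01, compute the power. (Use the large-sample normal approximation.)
Power ≈ 0.98

Power calculation (paired t-test, normal approximation):
z_β = d · √n - z_{α/2}
z_β = 0.39 · √148 - 2.576
z_β = 0.39 · 12.166 - 2.576
z_β = 2.169

Power = Φ(z_β) = Φ(2.169) ≈ 0.985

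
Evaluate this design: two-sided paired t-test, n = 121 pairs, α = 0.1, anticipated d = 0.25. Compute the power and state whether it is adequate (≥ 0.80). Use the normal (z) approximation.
Power ≈ 0.87; the study is adequately powered (power ≥ 0.80)

Power calculation (paired t-test, normal approximation):
z_β = d · √n - z_{α/2}
z_β = 0.25 · √121 - 1.645
z_β = 0.25 · 11.000 - 1.645
z_β = 1.105

Power = Φ(z_β) = Φ(1.105) ≈ 0.865

Effect size d = 0.25 is small by Cohen's convention (0.2/0.5/0.8).

Threshold: power ≥ 0.80 is conventionally adequate.
Power ≈ 0.87 → the study is adequately powered (power ≥ 0.80).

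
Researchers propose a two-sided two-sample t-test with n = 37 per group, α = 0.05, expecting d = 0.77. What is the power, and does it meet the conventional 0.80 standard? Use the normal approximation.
Power ≈ 0.91; the study is adequately powered (power ≥ 0.80)

Power calculation (two-sample t-test, normal approximation):
z_β = d · √(n/2) - z_{α/2}
z_β = 0.77 · √(37/2) - 1.960
z_β = 0.77 · 4.301 - 1.960
z_β = 1.352

Power = Φ(z_β) = Φ(1.352) ≈ 0.912

Effect size d = 0.77 is medium by Cohen's convention (0.2/0.5/0.8).

Threshold: power ≥ 0.80 is conventionally adequate.
Power ≈ 0.91 → the study is adequately powered (power ≥ 0.80).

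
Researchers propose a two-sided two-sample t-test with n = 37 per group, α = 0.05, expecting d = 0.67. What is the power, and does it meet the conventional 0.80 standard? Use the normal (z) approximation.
Power ≈ 0.82; the study is adequately powered (power ≥ 0.80)

Power calculation (two-sample t-test, normal approximation):
z_β = d · √(n/2) - z_{α/2}
z_β = 0.67 · √(37/2) - 1.960
z_β = 0.67 · 4.301 - 1.960
z_β = 0.922

Power = Φ(z_β) = Φ(0.922) ≈ 0.822

Effect size d = 0.67 is medium by Cohen's convention (0.2/0.5/0.8).

Threshold: power ≥ 0.80 is conventionally adequate.
Power ≈ 0.82 → the study is adequately powered (power ≥ 0.80).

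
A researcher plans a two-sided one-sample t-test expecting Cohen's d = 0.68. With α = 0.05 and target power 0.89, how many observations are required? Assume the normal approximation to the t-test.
n = 22

Sample size formula (one-sample t-test, normal approximation):
n = ((z_{α/2} + z_β) / d)²

z_{α/2} = 1.960 (for α = 0.05, two-sided)
z_β = 1.227 (for power = 0.89)
d = 0.68

n = ((1.960 + 1.227) / 0.68)²
n = (4.687)²
n ≈ 21.97
Round up to the next whole number: n = 22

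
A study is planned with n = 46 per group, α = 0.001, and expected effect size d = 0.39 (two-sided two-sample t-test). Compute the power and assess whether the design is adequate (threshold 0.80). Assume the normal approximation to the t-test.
Power ≈ 0.08; the study is underpowered (power < 0.80)

Power calculation (two-sample t-test, normal approximation):
z_β = d · √(n/2) - z_{α/2}
z_β = 0.39 · √(46/2) - 3.291
z_β = 0.39 · 4.796 - 3.291
z_β = -1.420

Power = Φ(z_β) = Φ(-1.420) ≈ 0.078

Effect size d = 0.39 is small by Cohen's convention (0.2/0.5/0.8).

Threshold: power ≥ 0.80 is conventionally adequate.
Power ≈ 0.08 → the study is underpowered (power < 0.80).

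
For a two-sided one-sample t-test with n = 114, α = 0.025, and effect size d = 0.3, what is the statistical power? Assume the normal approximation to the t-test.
Power ≈ 0.83

Power calculation (one-sample t-test, normal approximation):
z_β = d · √n - z_{α/2}
z_β = 0.3 · √114 - 2.241
z_β = 0.3 · 10.677 - 2.241
z_β = 0.962

Power = Φ(z_β) = Φ(0.962) ≈ 0.832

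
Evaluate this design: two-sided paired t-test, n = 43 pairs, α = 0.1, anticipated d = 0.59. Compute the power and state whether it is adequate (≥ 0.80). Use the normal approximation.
Power ≈ 0.99; the study is adequately powered (power ≥ 0.80)

Power calculation (paired t-test, normal approximation):
z_β = d · √n - z_{α/2}
z_β = 0.59 · √43 - 1.645
z_β = 0.59 · 6.557 - 1.645
z_β = 2.224

Power = Φ(z_β) = Φ(2.224) ≈ 0.987

Effect size d = 0.59 is medium by Cohen's convention (0.2/0.5/0.8).

Threshold: power ≥ 0.80 is conventionally adequate.
Power ≈ 0.99 → the study is adequately powered (power ≥ 0.80).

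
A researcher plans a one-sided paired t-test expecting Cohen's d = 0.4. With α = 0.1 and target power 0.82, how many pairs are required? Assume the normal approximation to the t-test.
n = 31 pairs

Sample size formula (paired t-test, normal approximation):
n = ((z_α + z_β) / d)²

z_α = 1.282 (for α = 0.1, one-sided)
z_β = 0.915 (for power = 0.82)
d = 0.4

n = ((1.282 + 0.915) / 0.4)²
n = (5.493)²
n ≈ 30.17
Round up to the next whole number: n = 31 pairs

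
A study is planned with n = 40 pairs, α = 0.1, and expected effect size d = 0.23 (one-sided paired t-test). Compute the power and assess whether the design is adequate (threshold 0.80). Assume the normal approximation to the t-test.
Power ≈ 0.57; the study is underpowered (power < 0.80)

Power calculation (paired t-test, normal approximation):
z_β = d · √n - z_α
z_β = 0.23 · √40 - 1.282
z_β = 0.23 · 6.325 - 1.282
z_β = 0.173

Power = Φ(z_β) = Φ(0.173) ≈ 0.569

Effect size d = 0.23 is small by Cohen's convention (0.2/0.5/0.8).

Threshold: power ≥ 0.80 is conventionally adequate.
Power ≈ 0.57 → the study is underpowered (power < 0.80).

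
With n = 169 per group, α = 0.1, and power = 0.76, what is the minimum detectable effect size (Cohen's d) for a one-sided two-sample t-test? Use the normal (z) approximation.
d ≈ 0.22

Minimum detectable effect (two-sample t-test, normal approximation):
d = (z_α + z_β) / √(n/2)
d = (1.282 + 0.706) / √(169/2)
d = 1.988 / 9.192
d ≈ 0.22

By Cohen's convention (0.2 small / 0.5 medium / 0.8 large): small effect.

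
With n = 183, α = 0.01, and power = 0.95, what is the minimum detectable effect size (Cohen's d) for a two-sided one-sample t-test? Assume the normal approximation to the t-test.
d ≈ 0.31

Minimum detectable effect (one-sample t-test, normal approximation):
d = (z_{α/2} + z_β) / √n
d = (2.576 + 1.645) / √183
d = 4.221 / 13.528
d ≈ 0.31

By Cohen's convention (0.2 small / 0.5 medium / 0.8 large): small effect.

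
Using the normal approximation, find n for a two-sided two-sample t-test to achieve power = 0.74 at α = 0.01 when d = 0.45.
n = 103 per group

Sample size formula (two-sample t-test, normal approximation):
n = 2 · ((z_{α/2} + z_β) / d)²

z_{α/2} = 2.576 (for α = 0.01, two-sided)
z_β = 0.643 (for power = 0.74)
d = 0.45

n = 2 · ((2.576 + 0.643) / 0.45)²
n = 2 · (7.153)²
n ≈ 102.33
Round up to the next whole number: n = 103 per group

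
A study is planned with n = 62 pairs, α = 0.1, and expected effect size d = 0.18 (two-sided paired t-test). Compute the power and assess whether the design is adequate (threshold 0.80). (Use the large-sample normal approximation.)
Power ≈ 0.41; the study is underpowered (power < 0.80)

Power calculation (paired t-test, normal approximation):
z_β = d · √n - z_{α/2}
z_β = 0.18 · √62 - 1.645
z_β = 0.18 · 7.874 - 1.645
z_β = -0.228

Power = Φ(z_β) = Φ(-0.228) ≈ 0.410

Effect size d = 0.18 is very small by Cohen's convention (0.2/0.5/0.8).

Threshold: power ≥ 0.80 is conventionally adequate.
Power ≈ 0.41 → the study is underpowered (power < 0.80).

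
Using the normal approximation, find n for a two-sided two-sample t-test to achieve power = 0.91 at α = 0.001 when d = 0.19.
n = 1189 per group

Sample size formula (two-sample t-test, normal approximation):
n = 2 · ((z_{α/2} + z_β) / d)²

z_{α/2} = 3.291 (for α = 0.001, two-sided)
z_β = 1.341 (for power = 0.91)
d = 0.19

n = 2 · ((3.291 + 1.341) / 0.19)²
n = 2 · (24.379)²
n ≈ 1188.67
Round up to the next whole number: n = 1189 per group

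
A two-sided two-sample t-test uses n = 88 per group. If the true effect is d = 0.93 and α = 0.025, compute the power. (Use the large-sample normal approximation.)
Power ≈ 1.00

Power calculation (two-sample t-test, normal approximation):
z_β = d · √(n/2) - z_{α/2}
z_β = 0.93 · √(88/2) - 2.241
z_β = 0.93 · 6.633 - 2.241
z_β = 3.928

Power = Φ(z_β) = Φ(3.928) ≈ 1.000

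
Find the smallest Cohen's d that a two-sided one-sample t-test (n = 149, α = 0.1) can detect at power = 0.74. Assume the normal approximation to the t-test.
d ≈ 0.19

Minimum detectable effect (one-sample t-test, normal approximation):
d = (z_{α/2} + z_β) / √n
d = (1.645 + 0.643) / √149
d = 2.288 / 12.207
d ≈ 0.19

By Cohen's convention (0.2 small / 0.5 medium / 0.8 large): very small effect.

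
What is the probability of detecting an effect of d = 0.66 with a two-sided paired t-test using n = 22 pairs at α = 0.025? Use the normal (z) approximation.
Power ≈ 0.80

Power calculation (paired t-test, normal approximation):
z_β = d · √n - z_{α/2}
z_β = 0.66 · √22 - 2.241
z_β = 0.66 · 4.690 - 2.241
z_β = 0.854

Power = Φ(z_β) = Φ(0.854) ≈ 0.804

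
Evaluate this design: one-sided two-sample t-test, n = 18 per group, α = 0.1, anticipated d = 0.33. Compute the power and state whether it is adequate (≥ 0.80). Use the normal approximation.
Power ≈ 0.39; the study is underpowered (power < 0.80)

Power calculation (two-sample t-test, normal approximation):
z_β = d · √(n/2) - z_α
z_β = 0.33 · √(18/2) - 1.282
z_β = 0.33 · 3.000 - 1.282
z_β = -0.292

Power = Φ(z_β) = Φ(-0.292) ≈ 0.385

Effect size d = 0.33 is small by Cohen's convention (0.2/0.5/0.8).

Threshold: power ≥ 0.80 is conventionally adequate.
Power ≈ 0.39 → the study is underpowered (power < 0.80).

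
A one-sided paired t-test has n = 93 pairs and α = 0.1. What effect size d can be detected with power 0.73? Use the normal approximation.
d ≈ 0.20

Minimum detectable effect (paired t-test, normal approximation):
d = (z_α + z_β) / √n
d = (1.282 + 0.613) / √93
d = 1.894 / 9.644
d ≈ 0.20

By Cohen's convention (0.2 small / 0.5 medium / 0.8 large): small effect.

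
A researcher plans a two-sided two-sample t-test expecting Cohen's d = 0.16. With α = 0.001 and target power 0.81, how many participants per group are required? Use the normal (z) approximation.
n = 1358 per group

Sample size formula (two-sample t-test, normal approximation):
n = 2 · ((z_{α/2} + z_β) / d)²

z_{α/2} = 3.291 (for α = 0.001, two-sided)
z_β = 0.878 (for power = 0.81)
d = 0.16

n = 2 · ((3.291 + 0.878) / 0.16)²
n = 2 · (26.056)²
n ≈ 1357.83
Round up to the next whole number: n = 1358 per group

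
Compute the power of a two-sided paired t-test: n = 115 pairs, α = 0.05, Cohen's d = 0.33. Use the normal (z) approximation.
Power ≈ 0.94

Power calculation (paired t-test, normal approximation):
z_β = d · √n - z_{α/2}
z_β = 0.33 · √115 - 1.960
z_β = 0.33 · 10.724 - 1.960
z_β = 1.579

Power = Φ(z_β) = Φ(1.579) ≈ 0.943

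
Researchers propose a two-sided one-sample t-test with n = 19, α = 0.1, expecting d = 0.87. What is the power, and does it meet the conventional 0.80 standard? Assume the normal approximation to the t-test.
Power ≈ 0.98; the study is adequately powered (power ≥ 0.80)

Power calculation (one-sample t-test, normal approximation):
z_β = d · √n - z_{α/2}
z_β = 0.87 · √19 - 1.645
z_β = 0.87 · 4.359 - 1.645
z_β = 2.147

Power = Φ(z_β) = Φ(2.147) ≈ 0.984

Effect size d = 0.87 is large by Cohen's convention (0.2/0.5/0.8).

Threshold: power ≥ 0.80 is conventionally adequate.
Power ≈ 0.98 → the study is adequately powered (power ≥ 0.80).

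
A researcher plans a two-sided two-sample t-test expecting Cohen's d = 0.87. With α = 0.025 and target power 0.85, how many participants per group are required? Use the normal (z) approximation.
n = 29 per group

Sample size formula (two-sample t-test, normal approximation):
n = 2 · ((z_{α/2} + z_β) / d)²

z_{α/2} = 2.241 (for α = 0.025, two-sided)
z_β = 1.036 (for power = 0.85)
d = 0.87

n = 2 · ((2.241 + 1.036) / 0.87)²
n = 2 · (3.767)²
n ≈ 28.38
Round up to the next whole number: n = 29 per group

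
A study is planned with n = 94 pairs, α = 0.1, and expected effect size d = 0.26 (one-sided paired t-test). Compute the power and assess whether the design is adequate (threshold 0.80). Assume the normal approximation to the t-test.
Power ≈ 0.89; the study is adequately powered (power ≥ 0.80)

Power calculation (paired t-test, normal approximation):
z_β = d · √n - z_α
z_β = 0.26 · √94 - 1.282
z_β = 0.26 · 9.695 - 1.282
z_β = 1.239

Power = Φ(z_β) = Φ(1.239) ≈ 0.892

Effect size d = 0.26 is small by Cohen's convention (0.2/0.5/0.8).

Threshold: power ≥ 0.80 is conventionally adequate.
Power ≈ 0.89 → the study is adequately powered (power ≥ 0.80).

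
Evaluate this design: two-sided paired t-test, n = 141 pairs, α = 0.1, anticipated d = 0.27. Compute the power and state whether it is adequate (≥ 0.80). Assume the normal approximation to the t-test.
Power ≈ 0.94; the study is adequately powered (power ≥ 0.80)

Power calculation (paired t-test, normal approximation):
z_β = d · √n - z_{α/2}
z_β = 0.27 · √141 - 1.645
z_β = 0.27 · 11.874 - 1.645
z_β = 1.561

Power = Φ(z_β) = Φ(1.561) ≈ 0.941

Effect size d = 0.27 is small by Cohen's convention (0.2/0.5/0.8).

Threshold: power ≥ 0.80 is conventionally adequate.
Power ≈ 0.94 → the study is adequately powered (power ≥ 0.80).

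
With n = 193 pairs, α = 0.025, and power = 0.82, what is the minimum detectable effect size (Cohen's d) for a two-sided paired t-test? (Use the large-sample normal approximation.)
d ≈ 0.23

Minimum detectable effect (paired t-test, normal approximation):
d = (z_{α/2} + z_β) / √n
d = (2.241 + 0.915) / √193
d = 3.157 / 13.892
d ≈ 0.23

By Cohen's convention (0.2 small / 0.5 medium / 0.8 large): small effect.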